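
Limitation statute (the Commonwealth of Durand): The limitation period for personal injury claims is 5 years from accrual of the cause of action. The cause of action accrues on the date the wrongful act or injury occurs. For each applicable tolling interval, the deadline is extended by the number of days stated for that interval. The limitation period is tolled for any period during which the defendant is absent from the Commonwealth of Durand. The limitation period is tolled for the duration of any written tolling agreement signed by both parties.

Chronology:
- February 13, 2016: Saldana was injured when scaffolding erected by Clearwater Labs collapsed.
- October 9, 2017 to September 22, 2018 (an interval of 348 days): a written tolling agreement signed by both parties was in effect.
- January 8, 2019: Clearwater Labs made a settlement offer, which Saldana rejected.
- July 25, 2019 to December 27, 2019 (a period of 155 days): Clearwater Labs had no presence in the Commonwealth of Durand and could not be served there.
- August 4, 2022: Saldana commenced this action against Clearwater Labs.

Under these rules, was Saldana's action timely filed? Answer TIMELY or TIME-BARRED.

The limitation period began to run on February 13, 2016.
5 years from February 13, 2016 is February 13, 2021.
Because the written tolling agreement ran from October 9, 2017 to September 22, 2018, the deadline is extended by 348 days to January 27, 2022.
The period was tolled for 155 days by the defendant's absence from the jurisdiction (July 25, 2019 to December 27, 2019), pushing the deadline to July 1, 2022.
None of the other events listed affects the running of the period under the stated rules.
Filing on August 4, 2022 missed the July 1, 2022 deadline — the action is time-barred.

TIME-BARRED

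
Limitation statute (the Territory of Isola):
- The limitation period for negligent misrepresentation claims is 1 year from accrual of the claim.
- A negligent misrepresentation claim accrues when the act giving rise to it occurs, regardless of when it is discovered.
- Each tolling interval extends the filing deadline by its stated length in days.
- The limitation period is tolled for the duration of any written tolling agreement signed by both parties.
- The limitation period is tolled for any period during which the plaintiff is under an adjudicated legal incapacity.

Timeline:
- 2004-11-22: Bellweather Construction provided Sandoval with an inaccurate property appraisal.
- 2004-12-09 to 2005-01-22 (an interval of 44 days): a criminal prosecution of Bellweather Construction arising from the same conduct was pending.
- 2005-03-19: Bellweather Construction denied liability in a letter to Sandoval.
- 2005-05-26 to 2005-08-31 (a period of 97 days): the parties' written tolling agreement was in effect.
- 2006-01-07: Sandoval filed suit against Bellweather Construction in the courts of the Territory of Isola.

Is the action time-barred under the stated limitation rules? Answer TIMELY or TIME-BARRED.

The limitation period began to run on 2004-11-22.
Adding the 1 year base period to 2004-11-22 gives a deadline of 2005-11-22, before any tolling.
Because the written tolling agreement ran from 2005-05-26 to 2005-08-31, the deadline is extended by 97 days to 2006-02-27.
Although a criminal prosecution ran from 2004-12-09 to 2005-01-22, the stated rules do not make that a tolling event, so it is disregarded.
None of the other events listed affects the running of the period under the stated rules.
The 2006-01-07 filing precedes the 2006-02-27 deadline; the claim is timely.

TIMELY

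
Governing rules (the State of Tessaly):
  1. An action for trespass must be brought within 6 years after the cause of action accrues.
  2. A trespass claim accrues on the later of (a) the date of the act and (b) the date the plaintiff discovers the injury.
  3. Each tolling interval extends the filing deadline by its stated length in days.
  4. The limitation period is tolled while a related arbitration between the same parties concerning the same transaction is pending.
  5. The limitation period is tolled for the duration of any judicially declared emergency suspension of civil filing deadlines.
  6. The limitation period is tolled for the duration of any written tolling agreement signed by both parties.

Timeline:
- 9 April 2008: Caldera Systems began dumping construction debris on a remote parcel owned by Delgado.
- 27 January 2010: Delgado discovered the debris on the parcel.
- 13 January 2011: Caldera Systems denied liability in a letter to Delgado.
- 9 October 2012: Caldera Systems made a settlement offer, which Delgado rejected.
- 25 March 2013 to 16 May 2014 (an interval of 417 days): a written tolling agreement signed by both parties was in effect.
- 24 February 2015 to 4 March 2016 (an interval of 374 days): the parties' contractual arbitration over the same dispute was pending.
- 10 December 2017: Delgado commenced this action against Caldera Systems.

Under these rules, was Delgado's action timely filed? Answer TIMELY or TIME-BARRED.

Taking the later of the act (9 April 2008) and discovery (27 January 2010), the claim accrued on 27 January 2010.
The untolled deadline — 6 years after 27 January 2010 — is 27 January 2016.
Because the written tolling agreement ran from 25 March 2013 to 16 May 2014, the deadline is extended by 417 days to 19 March 2017.
The period was tolled for 374 days by the pending related arbitration (24 February 2015 to 4 March 2016), pushing the deadline to 28 March 2018.
Nothing else in the chronology tolls or restarts the period.
Delgado filed on 10 December 2017, before the 28 March 2018 deadline, so the action is timely.

TIMELY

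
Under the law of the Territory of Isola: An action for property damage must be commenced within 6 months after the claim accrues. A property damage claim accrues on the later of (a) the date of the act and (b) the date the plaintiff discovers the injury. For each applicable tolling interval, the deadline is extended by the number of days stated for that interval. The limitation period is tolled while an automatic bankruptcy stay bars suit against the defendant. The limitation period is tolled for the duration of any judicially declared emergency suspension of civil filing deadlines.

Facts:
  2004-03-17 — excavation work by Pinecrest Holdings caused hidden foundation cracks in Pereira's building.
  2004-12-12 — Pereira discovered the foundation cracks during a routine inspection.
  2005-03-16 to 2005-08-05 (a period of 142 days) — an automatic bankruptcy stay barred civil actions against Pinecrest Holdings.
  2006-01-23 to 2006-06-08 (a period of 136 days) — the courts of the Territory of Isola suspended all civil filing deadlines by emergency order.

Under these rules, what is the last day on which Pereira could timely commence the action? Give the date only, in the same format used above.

Taking the later of the act (2004-03-17) and discovery (2004-12-12), the claim accrued on 2004-12-12.
The untolled deadline — 6 months after 2004-12-12 — is 2005-06-12.
Because the automatic bankruptcy stay ran from 2005-03-16 to 2005-08-05, the deadline is extended by 142 days to 2005-11-01.
The emergency suspension of filing deadlines starting 2006-01-23 came too late — the period had run on 2005-11-01 — and so does not extend the deadline.

2005-11-01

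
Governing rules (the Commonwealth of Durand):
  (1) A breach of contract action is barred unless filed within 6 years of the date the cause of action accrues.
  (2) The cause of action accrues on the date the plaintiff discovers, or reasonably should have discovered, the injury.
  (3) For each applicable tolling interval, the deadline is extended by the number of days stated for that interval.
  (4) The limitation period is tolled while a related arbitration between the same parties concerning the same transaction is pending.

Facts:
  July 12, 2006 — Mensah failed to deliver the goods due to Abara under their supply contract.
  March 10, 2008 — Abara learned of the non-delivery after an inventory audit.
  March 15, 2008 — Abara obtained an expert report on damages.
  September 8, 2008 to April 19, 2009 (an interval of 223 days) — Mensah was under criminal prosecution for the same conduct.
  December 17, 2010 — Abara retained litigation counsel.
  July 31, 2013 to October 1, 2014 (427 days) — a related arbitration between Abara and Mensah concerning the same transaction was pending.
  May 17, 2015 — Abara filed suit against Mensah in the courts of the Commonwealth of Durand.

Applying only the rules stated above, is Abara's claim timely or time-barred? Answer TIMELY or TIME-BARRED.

TIME-BARRED

The claim did not accrue until Abara discovered the injury on March 10, 2008; the July 12, 2006 act date does not start the clock under the stated rule.
6 years from March 10, 2008 is March 10, 2014.
The pending related arbitration from July 31, 2013 to October 1, 2014 tolled the period for 427 days, extending the deadline to May 11, 2015.
The pending criminal prosecution from September 8, 2008 to April 19, 2009 does not toll the period, because no stated rule makes a criminal prosecution a tolling event.
The other events in the timeline have no effect on the limitation period under the stated rules.
The May 17, 2015 filing falls after the May 11, 2015 deadline; the claim is time-barred.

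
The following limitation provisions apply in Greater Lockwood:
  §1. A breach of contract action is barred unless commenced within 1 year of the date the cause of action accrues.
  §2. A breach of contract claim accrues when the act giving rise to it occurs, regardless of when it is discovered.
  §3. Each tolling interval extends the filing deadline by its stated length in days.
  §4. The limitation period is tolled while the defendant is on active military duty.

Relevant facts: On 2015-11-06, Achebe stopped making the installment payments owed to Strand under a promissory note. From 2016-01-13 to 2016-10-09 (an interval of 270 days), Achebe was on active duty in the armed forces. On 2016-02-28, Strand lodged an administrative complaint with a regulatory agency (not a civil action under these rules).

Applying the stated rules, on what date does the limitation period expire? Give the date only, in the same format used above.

2017-08-03

The claim accrued on 2015-11-06, when the wrongful act occurred.
Adding the 1 year base period to 2015-11-06 gives a deadline of 2016-11-06, before any tolling.
Because the defendant's active military service ran from 2016-01-13 to 2016-10-09, the deadline is extended by 270 days to 2017-08-03.
The other events in the timeline have no effect on the limitation period under the stated rules.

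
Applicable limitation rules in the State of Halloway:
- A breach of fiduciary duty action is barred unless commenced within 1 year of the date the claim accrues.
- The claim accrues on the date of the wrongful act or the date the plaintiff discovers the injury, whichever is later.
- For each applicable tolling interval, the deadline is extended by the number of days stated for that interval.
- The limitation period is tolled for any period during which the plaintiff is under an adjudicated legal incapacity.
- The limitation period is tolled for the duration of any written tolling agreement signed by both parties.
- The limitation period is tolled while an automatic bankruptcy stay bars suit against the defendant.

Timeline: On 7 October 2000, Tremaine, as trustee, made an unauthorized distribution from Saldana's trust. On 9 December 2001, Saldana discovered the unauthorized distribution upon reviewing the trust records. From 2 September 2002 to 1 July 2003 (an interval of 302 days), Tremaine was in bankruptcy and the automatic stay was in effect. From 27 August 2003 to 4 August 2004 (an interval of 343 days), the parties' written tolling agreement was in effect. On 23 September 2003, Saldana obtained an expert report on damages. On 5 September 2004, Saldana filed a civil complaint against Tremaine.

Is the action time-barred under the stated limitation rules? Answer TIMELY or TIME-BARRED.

Because discovery on 9 December 2001 post-dates the 7 October 2000 act, accrual under the later-of rule falls on 9 December 2001.
Adding the 1 year base period to 9 December 2001 gives a deadline of 9 December 2002, before any tolling.
Because the automatic bankruptcy stay ran from 2 September 2002 to 1 July 2003, the deadline is extended by 302 days to 7 October 2003.
The written tolling agreement from 27 August 2003 to 4 August 2004 tolled the period for 343 days, extending the deadline to 14 September 2004.
The other events in the timeline have no effect on the limitation period under the stated rules.
Filing on 5 September 2004 beat the 14 September 2004 deadline — the action is timely.

TIMELY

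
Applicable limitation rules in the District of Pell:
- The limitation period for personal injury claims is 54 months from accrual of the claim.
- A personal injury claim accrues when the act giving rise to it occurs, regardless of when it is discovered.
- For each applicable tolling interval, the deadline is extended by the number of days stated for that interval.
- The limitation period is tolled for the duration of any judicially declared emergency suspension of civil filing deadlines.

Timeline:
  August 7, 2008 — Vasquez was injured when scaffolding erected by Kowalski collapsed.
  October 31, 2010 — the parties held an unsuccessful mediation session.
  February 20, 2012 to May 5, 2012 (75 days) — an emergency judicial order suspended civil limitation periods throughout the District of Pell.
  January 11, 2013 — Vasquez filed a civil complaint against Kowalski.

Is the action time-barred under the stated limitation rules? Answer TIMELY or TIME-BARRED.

The claim accrued on August 7, 2008, when the wrongful act occurred.
Adding the 54 months base period to August 7, 2008 gives a deadline of February 7, 2013, before any tolling.
The period was tolled for 75 days by the emergency suspension of filing deadlines (February 20, 2012 to May 5, 2012), pushing the deadline to April 23, 2013.
Nothing else in the chronology tolls or restarts the period.
Vasquez filed on January 11, 2013, before the April 23, 2013 deadline, so the action is timely.

TIMELY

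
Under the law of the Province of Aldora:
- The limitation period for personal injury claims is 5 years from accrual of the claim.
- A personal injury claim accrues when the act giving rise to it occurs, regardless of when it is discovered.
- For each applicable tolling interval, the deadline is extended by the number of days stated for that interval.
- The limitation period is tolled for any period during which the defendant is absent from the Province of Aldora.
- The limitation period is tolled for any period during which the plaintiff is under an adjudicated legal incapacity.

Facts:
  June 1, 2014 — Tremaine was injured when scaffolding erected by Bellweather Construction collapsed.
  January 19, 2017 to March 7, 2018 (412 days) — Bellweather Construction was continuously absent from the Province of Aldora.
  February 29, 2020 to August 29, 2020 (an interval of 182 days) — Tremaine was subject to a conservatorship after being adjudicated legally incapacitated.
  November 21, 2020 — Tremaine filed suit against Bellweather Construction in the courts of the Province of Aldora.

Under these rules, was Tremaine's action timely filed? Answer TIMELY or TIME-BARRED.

TIMELY

The claim accrued on June 1, 2014, when the wrongful act occurred.
The untolled deadline — 5 years after June 1, 2014 — is June 1, 2019.
The defendant's absence from the jurisdiction from January 19, 2017 to March 7, 2018 tolled the period for 412 days, extending the deadline to July 17, 2020.
Because the plaintiff's legal incapacity ran from February 29, 2020 to August 29, 2020, the deadline is extended by 182 days to January 15, 2021.
Tremaine filed on November 21, 2020, before the January 15, 2021 deadline, so the action is timely.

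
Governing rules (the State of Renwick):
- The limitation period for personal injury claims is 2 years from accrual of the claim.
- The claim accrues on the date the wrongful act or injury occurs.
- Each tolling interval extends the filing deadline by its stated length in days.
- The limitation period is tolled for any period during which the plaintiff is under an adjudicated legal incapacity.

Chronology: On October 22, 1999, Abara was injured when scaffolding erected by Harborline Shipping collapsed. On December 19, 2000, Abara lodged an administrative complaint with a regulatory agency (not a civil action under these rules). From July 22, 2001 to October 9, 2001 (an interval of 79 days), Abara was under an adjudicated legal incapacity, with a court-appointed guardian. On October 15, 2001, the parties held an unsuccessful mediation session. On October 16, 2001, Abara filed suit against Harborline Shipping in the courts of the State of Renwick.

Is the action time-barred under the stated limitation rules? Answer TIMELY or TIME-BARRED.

The limitation period began to run on October 22, 1999.
Adding the 2 years base period to October 22, 1999 gives a deadline of October 22, 2001, before any tolling.
The plaintiff's legal incapacity from July 22, 2001 to October 9, 2001 tolled the period for 79 days, extending the deadline to January 9, 2002.
None of the other events listed affects the running of the period under the stated rules.
Abara filed on October 16, 2001, before the January 9, 2002 deadline, so the action is timely.

TIMELY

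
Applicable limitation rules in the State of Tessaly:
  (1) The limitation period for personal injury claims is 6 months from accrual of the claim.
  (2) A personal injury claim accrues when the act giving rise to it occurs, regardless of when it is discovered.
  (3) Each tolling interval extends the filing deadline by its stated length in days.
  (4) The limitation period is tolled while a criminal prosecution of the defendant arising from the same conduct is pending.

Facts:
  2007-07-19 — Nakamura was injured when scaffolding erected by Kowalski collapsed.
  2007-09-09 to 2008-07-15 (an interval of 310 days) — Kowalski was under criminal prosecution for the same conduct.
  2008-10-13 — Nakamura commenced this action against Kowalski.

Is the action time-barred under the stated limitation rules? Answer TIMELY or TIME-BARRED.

The limitation period began to run on 2007-07-19.
The untolled deadline — 6 months after 2007-07-19 — is 2008-01-19.
The period was tolled for 310 days by the pending criminal prosecution (2007-09-09 to 2008-07-15), pushing the deadline to 2008-11-24.
Nakamura filed on 2008-10-13, before the 2008-11-24 deadline, so the action is timely.

TIMELY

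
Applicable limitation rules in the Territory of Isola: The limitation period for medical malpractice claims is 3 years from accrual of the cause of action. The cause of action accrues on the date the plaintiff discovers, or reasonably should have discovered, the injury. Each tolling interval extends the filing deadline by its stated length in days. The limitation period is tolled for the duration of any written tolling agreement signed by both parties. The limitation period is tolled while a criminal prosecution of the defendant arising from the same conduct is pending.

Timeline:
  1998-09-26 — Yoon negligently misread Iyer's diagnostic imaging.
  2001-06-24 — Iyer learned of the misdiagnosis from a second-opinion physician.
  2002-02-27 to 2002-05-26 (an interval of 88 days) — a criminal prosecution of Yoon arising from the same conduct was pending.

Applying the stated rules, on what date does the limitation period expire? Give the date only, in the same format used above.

2004-09-20

Under the discovery rule, the claim accrued on 2001-06-24, when Iyer discovered the injury — not on the 1998-09-26 date of the underlying act.
Adding the 3 years base period to 2001-06-24 gives a deadline of 2004-06-24, before any tolling.
The period was tolled for 88 days by the pending criminal prosecution (2002-02-27 to 2002-05-26), pushing the deadline to 2004-09-20.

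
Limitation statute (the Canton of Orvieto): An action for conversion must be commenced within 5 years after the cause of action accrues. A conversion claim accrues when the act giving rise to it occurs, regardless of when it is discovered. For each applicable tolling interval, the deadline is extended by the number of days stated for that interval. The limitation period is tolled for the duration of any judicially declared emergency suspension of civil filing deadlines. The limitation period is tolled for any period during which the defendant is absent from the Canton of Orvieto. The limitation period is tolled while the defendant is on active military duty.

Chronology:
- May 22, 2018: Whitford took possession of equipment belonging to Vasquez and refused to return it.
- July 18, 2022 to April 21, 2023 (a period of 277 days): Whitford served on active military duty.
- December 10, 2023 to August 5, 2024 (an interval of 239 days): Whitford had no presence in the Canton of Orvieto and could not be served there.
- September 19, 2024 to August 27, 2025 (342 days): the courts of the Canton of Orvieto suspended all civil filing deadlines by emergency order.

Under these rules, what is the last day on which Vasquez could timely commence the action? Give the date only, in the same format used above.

September 26, 2025

The claim accrued on May 22, 2018, when the wrongful act occurred.
Adding the 5 years base period to May 22, 2018 gives a deadline of May 22, 2023, before any tolling.
The defendant's active military service from July 18, 2022 to April 21, 2023 tolled the period for 277 days, extending the deadline to February 23, 2024.
The defendant's absence from the jurisdiction from December 10, 2023 to August 5, 2024 tolled the period for 239 days, extending the deadline to October 19, 2024.
Because the emergency suspension of filing deadlines ran from September 19, 2024 to August 27, 2025, the deadline is extended by 342 days to September 26, 2025.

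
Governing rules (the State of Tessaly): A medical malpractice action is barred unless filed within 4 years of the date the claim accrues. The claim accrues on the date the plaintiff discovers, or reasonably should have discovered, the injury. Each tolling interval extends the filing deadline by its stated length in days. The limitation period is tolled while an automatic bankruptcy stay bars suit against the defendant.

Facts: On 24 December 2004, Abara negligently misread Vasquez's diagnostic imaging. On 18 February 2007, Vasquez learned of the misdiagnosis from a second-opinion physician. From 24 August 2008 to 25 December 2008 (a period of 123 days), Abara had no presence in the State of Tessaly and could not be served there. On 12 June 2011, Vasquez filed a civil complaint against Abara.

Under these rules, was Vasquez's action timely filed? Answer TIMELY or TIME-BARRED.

TIME-BARRED

The claim did not accrue until Vasquez discovered the injury on 18 February 2007; the 24 December 2004 act date does not start the clock under the stated rule.
Adding the 4 years base period to 18 February 2007 gives a deadline of 18 February 2011, before any tolling.
The defendant's absence from the jurisdiction from 24 August 2008 to 25 December 2008 does not toll the period, because no stated rule makes the defendant's absence a tolling event.
Vasquez filed on 12 June 2011, after the 18 February 2011 deadline, so the action is time-barred.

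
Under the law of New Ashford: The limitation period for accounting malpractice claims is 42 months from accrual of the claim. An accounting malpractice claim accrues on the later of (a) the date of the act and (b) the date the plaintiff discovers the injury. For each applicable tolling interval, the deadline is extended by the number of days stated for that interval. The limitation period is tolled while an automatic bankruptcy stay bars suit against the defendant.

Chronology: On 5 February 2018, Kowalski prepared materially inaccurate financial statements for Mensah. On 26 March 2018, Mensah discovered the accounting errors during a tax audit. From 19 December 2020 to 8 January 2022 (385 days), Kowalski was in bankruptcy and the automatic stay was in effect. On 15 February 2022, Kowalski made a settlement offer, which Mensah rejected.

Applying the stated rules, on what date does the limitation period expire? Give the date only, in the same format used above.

16 October 2022

Because discovery on 26 March 2018 post-dates the 5 February 2018 act, accrual under the later-of rule falls on 26 March 2018.
The untolled deadline — 42 months after 26 March 2018 — is 26 September 2021.
Because the automatic bankruptcy stay ran from 19 December 2020 to 8 January 2022, the deadline is extended by 385 days to 16 October 2022.
Nothing else in the chronology tolls or restarts the period.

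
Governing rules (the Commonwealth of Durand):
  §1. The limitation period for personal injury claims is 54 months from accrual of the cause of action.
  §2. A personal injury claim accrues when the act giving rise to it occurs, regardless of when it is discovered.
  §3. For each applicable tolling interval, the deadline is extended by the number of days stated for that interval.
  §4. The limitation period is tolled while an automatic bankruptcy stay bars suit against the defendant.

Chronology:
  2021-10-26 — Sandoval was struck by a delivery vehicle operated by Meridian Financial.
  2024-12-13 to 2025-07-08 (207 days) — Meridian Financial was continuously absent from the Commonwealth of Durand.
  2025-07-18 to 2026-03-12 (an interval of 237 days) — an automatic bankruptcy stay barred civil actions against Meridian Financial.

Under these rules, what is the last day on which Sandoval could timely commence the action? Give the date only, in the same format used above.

2026-12-19

The claim accrued on 2021-10-26, when the wrongful act occurred.
Adding the 54 months base period to 2021-10-26 gives a deadline of 2026-04-26, before any tolling.
The period was tolled for 237 days by the automatic bankruptcy stay (2025-07-18 to 2026-03-12), pushing the deadline to 2026-12-19.
The defendant's absence from the jurisdiction from 2024-12-13 to 2025-07-08 does not toll the period, because no stated rule makes the defendant's absence a tolling event.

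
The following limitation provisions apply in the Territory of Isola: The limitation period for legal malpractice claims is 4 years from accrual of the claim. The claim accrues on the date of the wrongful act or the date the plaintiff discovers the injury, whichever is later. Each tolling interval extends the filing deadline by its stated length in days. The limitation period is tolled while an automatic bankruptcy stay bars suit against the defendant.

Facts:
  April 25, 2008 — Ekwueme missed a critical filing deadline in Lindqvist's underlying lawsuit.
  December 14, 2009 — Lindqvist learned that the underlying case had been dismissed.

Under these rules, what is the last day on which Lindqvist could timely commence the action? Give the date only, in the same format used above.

Taking the later of the act (April 25, 2008) and discovery (December 14, 2009), the claim accrued on December 14, 2009.
4 years from December 14, 2009 is December 14, 2013.

December 14, 2013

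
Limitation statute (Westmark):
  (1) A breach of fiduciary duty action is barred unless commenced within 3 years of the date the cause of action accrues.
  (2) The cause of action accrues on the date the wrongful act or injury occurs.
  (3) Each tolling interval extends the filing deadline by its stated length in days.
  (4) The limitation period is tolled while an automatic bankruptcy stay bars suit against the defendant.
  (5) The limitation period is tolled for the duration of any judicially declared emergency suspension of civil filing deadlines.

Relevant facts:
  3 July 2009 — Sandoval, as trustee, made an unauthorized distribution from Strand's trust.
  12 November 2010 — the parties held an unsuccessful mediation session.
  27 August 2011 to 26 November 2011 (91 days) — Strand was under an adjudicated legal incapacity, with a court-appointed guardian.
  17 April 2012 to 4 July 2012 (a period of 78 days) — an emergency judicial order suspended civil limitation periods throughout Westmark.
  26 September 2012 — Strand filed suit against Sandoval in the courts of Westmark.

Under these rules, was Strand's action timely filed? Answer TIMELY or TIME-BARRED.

TIME-BARRED

The claim accrued on 3 July 2009, when the wrongful act occurred.
3 years from 3 July 2009 is 3 July 2012.
The emergency suspension of filing deadlines from 17 April 2012 to 4 July 2012 tolled the period for 78 days, extending the deadline to 19 September 2012.
No stated provision tolls the period for the plaintiff's incapacity, so the interval from 27 August 2011 to 26 November 2011 has no effect on the deadline.
None of the other events listed affects the running of the period under the stated rules.
Strand filed on 26 September 2012, after the 19 September 2012 deadline, so the action is time-barred.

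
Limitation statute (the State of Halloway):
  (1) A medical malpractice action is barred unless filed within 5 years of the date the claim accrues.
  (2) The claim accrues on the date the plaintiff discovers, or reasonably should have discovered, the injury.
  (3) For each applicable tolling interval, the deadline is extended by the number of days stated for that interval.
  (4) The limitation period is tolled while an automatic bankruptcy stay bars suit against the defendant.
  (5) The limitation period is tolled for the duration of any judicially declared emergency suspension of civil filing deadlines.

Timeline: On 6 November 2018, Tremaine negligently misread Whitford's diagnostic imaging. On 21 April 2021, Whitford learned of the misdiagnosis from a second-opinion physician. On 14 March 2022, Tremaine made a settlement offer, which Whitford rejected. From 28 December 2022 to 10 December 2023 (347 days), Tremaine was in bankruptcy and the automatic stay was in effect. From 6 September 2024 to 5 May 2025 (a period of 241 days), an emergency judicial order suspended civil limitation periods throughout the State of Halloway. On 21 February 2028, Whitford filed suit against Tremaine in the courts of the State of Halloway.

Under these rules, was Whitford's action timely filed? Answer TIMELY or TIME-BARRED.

TIME-BARRED

The claim did not accrue until Whitford discovered the injury on 21 April 2021; the 6 November 2018 act date does not start the clock under the stated rule.
5 years from 21 April 2021 is 21 April 2026.
Because the automatic bankruptcy stay ran from 28 December 2022 to 10 December 2023, the deadline is extended by 347 days to 3 April 2027.
Because the emergency suspension of filing deadlines ran from 6 September 2024 to 5 May 2025, the deadline is extended by 241 days to 30 November 2027.
The other events in the timeline have no effect on the limitation period under the stated rules.
Filing on 21 February 2028 missed the 30 November 2027 deadline — the action is time-barred.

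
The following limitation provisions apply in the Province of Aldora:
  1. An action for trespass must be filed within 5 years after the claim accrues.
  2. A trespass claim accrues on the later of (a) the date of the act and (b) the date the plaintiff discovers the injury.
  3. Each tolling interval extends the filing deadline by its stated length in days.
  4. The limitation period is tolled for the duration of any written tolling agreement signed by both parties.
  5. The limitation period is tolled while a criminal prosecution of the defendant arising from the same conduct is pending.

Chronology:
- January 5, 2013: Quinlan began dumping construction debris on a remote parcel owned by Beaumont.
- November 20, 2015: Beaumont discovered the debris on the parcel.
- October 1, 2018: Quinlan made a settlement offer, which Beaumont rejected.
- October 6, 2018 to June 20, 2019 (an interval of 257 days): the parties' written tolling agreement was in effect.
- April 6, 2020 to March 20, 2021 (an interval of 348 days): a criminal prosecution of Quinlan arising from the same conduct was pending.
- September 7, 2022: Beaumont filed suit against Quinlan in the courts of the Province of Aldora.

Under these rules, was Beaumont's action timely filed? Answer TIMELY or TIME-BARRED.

TIME-BARRED

The claim accrued on November 20, 2015 — the later of the January 5, 2013 act and the November 20, 2015 discovery.
The untolled deadline — 5 years after November 20, 2015 — is November 20, 2020.
The period was tolled for 257 days by the written tolling agreement (October 6, 2018 to June 20, 2019), pushing the deadline to August 4, 2021.
The period was tolled for 348 days by the pending criminal prosecution (April 6, 2020 to March 20, 2021), pushing the deadline to July 18, 2022.
Nothing else in the chronology tolls or restarts the period.
Filing on September 7, 2022 missed the July 18, 2022 deadline — the action is time-barred.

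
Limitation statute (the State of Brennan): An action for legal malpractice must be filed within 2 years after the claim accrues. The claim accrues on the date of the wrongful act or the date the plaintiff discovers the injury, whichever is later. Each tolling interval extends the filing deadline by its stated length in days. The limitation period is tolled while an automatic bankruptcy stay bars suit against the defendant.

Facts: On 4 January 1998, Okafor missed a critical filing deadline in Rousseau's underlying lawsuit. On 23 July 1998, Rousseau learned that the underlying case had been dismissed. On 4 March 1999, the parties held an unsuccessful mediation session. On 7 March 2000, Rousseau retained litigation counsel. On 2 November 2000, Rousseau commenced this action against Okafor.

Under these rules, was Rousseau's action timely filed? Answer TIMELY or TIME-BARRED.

The claim accrued on 23 July 1998 — the later of the 4 January 1998 act and the 23 July 1998 discovery.
2 years from 23 July 1998 is 23 July 2000.
The other events in the timeline have no effect on the limitation period under the stated rules.
Rousseau filed on 2 November 2000, after the 23 July 2000 deadline, so the action is time-barred.

TIME-BARRED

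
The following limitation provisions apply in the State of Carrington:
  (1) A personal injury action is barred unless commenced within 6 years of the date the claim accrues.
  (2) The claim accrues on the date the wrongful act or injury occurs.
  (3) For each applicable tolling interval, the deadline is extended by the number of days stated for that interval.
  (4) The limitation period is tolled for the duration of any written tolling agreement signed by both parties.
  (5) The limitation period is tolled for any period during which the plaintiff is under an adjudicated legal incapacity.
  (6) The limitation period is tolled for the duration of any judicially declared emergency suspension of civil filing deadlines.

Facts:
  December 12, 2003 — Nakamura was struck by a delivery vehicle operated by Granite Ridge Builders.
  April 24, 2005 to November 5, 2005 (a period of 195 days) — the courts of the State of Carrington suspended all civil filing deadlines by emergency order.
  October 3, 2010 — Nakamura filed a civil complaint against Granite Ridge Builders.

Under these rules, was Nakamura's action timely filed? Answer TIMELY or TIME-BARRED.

TIME-BARRED

The claim accrued on December 12, 2003, when the wrongful act occurred.
Adding the 6 years base period to December 12, 2003 gives a deadline of December 12, 2009, before any tolling.
The period was tolled for 195 days by the emergency suspension of filing deadlines (April 24, 2005 to November 5, 2005), pushing the deadline to June 25, 2010.
The October 3, 2010 filing falls after the June 25, 2010 deadline; the claim is time-barred.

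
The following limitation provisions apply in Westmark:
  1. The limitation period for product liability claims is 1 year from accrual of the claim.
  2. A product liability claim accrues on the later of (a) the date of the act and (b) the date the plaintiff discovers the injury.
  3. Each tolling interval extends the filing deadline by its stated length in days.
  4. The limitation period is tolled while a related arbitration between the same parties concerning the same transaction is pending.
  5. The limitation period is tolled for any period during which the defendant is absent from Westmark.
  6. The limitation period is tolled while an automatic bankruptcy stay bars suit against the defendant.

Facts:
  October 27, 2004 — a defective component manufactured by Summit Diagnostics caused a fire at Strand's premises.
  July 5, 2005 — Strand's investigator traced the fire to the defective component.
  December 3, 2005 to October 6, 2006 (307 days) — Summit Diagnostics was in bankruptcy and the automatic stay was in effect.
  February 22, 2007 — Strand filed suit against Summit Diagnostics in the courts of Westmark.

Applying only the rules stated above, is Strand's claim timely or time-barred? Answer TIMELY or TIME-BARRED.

Because discovery on July 5, 2005 post-dates the October 27, 2004 act, accrual under the later-of rule falls on July 5, 2005.
1 year from July 5, 2005 is July 5, 2006.
The period was tolled for 307 days by the automatic bankruptcy stay (December 3, 2005 to October 6, 2006), pushing the deadline to May 8, 2007.
The February 22, 2007 filing precedes the May 8, 2007 deadline; the claim is timely.

TIMELY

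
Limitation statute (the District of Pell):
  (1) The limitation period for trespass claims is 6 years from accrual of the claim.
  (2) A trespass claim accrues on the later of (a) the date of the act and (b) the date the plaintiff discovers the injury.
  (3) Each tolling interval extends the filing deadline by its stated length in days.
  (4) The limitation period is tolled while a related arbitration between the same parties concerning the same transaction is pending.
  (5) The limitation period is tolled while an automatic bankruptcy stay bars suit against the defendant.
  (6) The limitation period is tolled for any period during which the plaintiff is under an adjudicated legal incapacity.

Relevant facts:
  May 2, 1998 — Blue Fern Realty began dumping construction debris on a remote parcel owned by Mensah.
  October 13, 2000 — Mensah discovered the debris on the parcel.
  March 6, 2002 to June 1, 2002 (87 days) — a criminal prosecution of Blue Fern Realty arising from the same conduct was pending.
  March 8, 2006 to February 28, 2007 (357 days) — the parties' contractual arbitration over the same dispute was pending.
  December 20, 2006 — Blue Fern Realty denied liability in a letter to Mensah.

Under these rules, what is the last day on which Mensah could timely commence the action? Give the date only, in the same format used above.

The claim accrued on October 13, 2000 — the later of the May 2, 1998 act and the October 13, 2000 discovery.
6 years from October 13, 2000 is October 13, 2006.
Because the pending related arbitration ran from March 8, 2006 to February 28, 2007, the deadline is extended by 357 days to October 5, 2007.
Although a criminal prosecution ran from March 6, 2002 to June 1, 2002, the stated rules do not make that a tolling event, so it is disregarded.
None of the other events listed affects the running of the period under the stated rules.

October 5, 2007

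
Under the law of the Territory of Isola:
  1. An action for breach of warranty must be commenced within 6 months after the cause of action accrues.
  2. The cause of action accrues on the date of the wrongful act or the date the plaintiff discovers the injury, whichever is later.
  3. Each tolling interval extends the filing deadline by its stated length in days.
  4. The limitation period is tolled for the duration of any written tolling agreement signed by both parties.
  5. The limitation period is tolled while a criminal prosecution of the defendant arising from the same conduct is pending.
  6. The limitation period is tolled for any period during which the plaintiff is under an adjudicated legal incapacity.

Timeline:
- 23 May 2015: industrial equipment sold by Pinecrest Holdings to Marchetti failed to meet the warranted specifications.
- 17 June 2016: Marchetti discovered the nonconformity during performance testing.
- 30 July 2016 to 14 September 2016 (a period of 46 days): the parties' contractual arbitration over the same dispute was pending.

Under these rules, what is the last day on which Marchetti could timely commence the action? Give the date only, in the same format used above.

17 December 2016

Because discovery on 17 June 2016 post-dates the 23 May 2015 act, accrual under the later-of rule falls on 17 June 2016.
Adding the 6 months base period to 17 June 2016 gives a deadline of 17 December 2016, before any tolling.
No stated provision tolls the period for a pending arbitration, so the interval from 30 July 2016 to 14 September 2016 has no effect on the deadline.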